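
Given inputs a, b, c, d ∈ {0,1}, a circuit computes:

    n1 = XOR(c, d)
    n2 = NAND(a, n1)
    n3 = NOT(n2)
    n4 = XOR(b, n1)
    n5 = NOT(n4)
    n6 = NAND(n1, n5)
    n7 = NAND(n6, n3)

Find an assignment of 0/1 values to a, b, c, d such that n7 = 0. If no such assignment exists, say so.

a=1, b=0, c=0, d=1

n7 = NAND(n6, n3) must be 0, so both n6 = 1 and n3 = 1.
n6 = NAND(n1, n5) must be 1, so at least one of n1, n5 is 0.
n3 = NOT(n2) must be 1, so n2 = 0.
Check with a=1, b=0, c=0, d=1:
n1 = XOR(c, d) = XOR(0, 1) = 1
n2 = NAND(a, n1) = NAND(1, 1) = 0
n3 = NOT(n2) = NOT 0 = 1
n4 = XOR(b, n1) = XOR(0, 1) = 1
n5 = NOT(n4) = NOT 1 = 0
n6 = NAND(n1, n5) = NAND(1, 0) = 1
n7 = NAND(n6, n3) = NAND(1, 1) = 0
So n7 = 0 as required.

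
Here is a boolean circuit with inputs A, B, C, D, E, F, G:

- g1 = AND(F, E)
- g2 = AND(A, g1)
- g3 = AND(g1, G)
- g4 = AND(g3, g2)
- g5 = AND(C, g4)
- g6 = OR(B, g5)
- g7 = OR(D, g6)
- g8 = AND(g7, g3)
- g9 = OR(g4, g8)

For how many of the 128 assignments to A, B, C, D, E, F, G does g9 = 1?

g9 = OR(g4, g8) must be 1, so at least one of g4, g8 is 1.
Enumerating the 128 input combinations, 14 give g9 = 1 and 114 give g9 = 0.

14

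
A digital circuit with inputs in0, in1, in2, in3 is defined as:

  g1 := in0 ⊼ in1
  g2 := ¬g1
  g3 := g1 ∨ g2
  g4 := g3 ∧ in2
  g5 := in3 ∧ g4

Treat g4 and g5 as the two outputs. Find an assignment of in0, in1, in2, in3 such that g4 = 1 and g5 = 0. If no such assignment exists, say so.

in0=0 in1=0 in2=1 in3=0

Check with in0=0 in1=0 in2=1 in3=0:
g1 = in0 ⊼ in1 = 0 ⊼ 0 = 1
g2 = ¬g1 = ¬1 = 0
g3 = g1 ∨ g2 = 1 ∨ 0 = 1
g4 = g3 ∧ in2 = 1 ∧ 1 = 1
g5 = in3 ∧ g4 = 0 ∧ 1 = 0
So g4 = 1 and g5 = 0.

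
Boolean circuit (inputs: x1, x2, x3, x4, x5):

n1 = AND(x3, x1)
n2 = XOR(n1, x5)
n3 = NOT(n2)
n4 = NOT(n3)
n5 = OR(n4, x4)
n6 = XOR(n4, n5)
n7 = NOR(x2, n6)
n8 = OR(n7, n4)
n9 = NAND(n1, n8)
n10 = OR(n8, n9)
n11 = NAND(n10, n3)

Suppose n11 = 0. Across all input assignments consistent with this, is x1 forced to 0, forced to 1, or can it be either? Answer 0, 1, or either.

Both values of x1 occur among assignments with n11 = 0:
  x1=0: x1=0, x2=0, x3=0, x4=0, x5=0
  x1=1: x1=1, x2=0, x3=0, x4=0, x5=0

either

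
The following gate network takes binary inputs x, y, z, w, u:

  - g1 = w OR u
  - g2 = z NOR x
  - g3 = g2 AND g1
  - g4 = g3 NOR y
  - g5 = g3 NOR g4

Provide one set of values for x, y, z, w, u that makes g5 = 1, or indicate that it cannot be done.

x=0, y=1, z=0, w=0, u=0

g5 = g3 NOR g4 must be 1, so both g3 = 0 and g4 = 0.
g3 = g2 AND g1 must be 0, so at least one of g2, g1 is 0.
g4 = g3 NOR y must be 0, so at least one of g3, y is 1.
Check with x=0, y=1, z=0, w=0, u=0:
g1 = w OR u = 0 OR 0 = 0
g2 = z NOR x = 0 NOR 0 = 1
g3 = g2 AND g1 = 1 AND 0 = 0
g4 = g3 NOR y = 0 NOR 1 = 0
g5 = g3 NOR g4 = 0 NOR 0 = 1
So g5 = 1 as required.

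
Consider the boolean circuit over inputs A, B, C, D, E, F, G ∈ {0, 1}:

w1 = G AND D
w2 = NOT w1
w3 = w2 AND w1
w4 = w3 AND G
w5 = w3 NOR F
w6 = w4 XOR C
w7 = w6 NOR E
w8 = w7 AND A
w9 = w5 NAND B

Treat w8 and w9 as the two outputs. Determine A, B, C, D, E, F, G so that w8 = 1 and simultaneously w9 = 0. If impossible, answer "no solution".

Check with A=1 B=1 C=0 D=0 E=0 F=0 G=1:
w1 = G AND D = 1 AND 0 = 0
w2 = NOT w1 = NOT 0 = 1
w3 = w2 AND w1 = 1 AND 0 = 0
w4 = w3 AND G = 0 AND 1 = 0
w5 = w3 NOR F = 0 NOR 0 = 1
w6 = w4 XOR C = 0 XOR 0 = 0
w7 = w6 NOR E = 0 NOR 0 = 1
w8 = w7 AND A = 1 AND 1 = 1
w9 = w5 NAND B = 1 NAND 1 = 0
So w8 = 1 and w9 = 0.

A=1 B=1 C=0 D=0 E=0 F=0 G=1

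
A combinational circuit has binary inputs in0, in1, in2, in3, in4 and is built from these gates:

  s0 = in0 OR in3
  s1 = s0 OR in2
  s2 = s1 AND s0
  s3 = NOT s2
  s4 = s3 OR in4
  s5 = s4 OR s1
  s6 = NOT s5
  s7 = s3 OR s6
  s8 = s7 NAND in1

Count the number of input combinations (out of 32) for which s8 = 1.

s8 = s7 NAND in1 must be 1, so at least one of s7, in1 is 0.
Enumerating the 32 input combinations, 28 give s8 = 1 and 4 give s8 = 0.

28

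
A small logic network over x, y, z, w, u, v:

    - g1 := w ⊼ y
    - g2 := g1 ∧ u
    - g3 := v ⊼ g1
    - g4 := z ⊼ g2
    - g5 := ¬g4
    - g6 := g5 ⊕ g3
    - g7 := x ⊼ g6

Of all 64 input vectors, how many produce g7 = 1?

g7 = x ⊼ g6 must be 1, so at least one of x, g6 is 0.
Enumerating the 64 input combinations, 44 give g7 = 1 and 20 give g7 = 0.

44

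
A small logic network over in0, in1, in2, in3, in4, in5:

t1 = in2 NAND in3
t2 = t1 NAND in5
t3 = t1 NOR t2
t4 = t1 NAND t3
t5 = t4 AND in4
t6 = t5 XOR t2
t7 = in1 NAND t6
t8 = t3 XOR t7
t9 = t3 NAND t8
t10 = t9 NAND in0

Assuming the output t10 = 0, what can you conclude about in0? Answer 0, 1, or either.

t10 = t9 NAND in0 must be 0, so both t9 = 1 and in0 = 1.
t9 = t3 NAND t8 must be 1, so at least one of t3, t8 is 0.
Every assignment with t10 = 0 has in0 = 1; there are 32 such assignment(s).

1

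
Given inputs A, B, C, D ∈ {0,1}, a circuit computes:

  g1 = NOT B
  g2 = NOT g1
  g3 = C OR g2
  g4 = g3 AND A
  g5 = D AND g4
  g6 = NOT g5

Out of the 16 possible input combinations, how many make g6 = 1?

g6 = NOT g5 must be 1, so g5 = 0.
g5 = D AND g4 must be 0, so at least one of D, g4 is 0.
Enumerating the 16 input combinations, 13 give g6 = 1 and 3 give g6 = 0.

13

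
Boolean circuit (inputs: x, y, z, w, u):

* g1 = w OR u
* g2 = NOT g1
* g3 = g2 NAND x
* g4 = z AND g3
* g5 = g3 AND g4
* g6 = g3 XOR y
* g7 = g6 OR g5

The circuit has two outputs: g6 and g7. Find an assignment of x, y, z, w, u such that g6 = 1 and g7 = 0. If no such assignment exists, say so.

no solution exists

Across all 32 input combinations, none give both g6 = 1 and g7 = 0.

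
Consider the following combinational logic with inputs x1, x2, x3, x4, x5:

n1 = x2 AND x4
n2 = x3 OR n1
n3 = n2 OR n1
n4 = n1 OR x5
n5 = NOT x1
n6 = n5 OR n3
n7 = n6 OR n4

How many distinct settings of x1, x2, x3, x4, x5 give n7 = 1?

29

n7 = n6 OR n4 must be 1, so at least one of n6, n4 is 1.
Enumerating the 32 input combinations, 29 give n7 = 1 and 3 give n7 = 0.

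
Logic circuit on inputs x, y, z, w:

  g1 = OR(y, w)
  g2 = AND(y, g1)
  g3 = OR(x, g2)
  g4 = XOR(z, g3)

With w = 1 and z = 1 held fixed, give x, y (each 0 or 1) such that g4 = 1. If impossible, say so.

x=0 y=0

g4 = XOR(z, g3) must be 1, so z and g3 differ.
Check with w = 1 and z = 1 and x=0, y=0:
g1 = OR(y, w) = OR(0, 1) = 1
g2 = AND(y, g1) = AND(0, 1) = 0
g3 = OR(x, g2) = OR(0, 0) = 0
g4 = XOR(z, g3) = XOR(1, 0) = 1
So g4 = 1.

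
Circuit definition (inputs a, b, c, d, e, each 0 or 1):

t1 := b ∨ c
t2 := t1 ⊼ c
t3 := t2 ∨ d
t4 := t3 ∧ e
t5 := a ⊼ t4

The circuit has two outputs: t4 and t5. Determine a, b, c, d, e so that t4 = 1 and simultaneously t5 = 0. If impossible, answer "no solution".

Check with a=1, b=0, c=0, d=1, e=1:
t1 = b ∨ c = 0 ∨ 0 = 0
t2 = t1 ⊼ c = 0 ⊼ 0 = 1
t3 = t2 ∨ d = 1 ∨ 1 = 1
t4 = t3 ∧ e = 1 ∧ 1 = 1
t5 = a ⊼ t4 = 1 ⊼ 1 = 0
So t4 = 1 and t5 = 0.

a=1, b=0, c=0, d=1, e=1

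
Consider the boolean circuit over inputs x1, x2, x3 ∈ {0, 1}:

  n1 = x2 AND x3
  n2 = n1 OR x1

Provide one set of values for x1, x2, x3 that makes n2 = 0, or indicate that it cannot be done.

x1=0, x2=1, x3=0

n2 = n1 OR x1 must be 0, so both n1 = 0 and x1 = 0.
n1 = x2 AND x3 must be 0, so at least one of x2, x3 is 0.
Check with x1=0, x2=1, x3=0:
n1 = x2 AND x3 = 1 AND 0 = 0
n2 = n1 OR x1 = 0 OR 0 = 0
So n2 = 0 as required.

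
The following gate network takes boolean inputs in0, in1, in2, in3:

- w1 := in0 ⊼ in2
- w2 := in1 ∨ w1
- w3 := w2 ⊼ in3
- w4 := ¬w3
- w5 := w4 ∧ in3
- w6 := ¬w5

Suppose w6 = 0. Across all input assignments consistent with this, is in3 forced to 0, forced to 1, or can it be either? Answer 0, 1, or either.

w6 = ¬w5 must be 0, so w5 = 1.
w5 = w4 ∧ in3 must be 1, so both w4 = 1 and in3 = 1.
w4 = ¬w3 must be 1, so w3 = 0.
Every assignment with w6 = 0 has in3 = 1; there are 7 such assignment(s).

1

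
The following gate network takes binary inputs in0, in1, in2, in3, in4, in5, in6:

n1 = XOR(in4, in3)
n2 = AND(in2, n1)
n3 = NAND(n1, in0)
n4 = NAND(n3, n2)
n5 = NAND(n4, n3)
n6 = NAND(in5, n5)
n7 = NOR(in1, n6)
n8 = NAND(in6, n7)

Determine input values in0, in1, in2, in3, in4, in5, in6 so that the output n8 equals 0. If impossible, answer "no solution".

in0=0 in1=0 in2=1 in3=0 in4=1 in5=1 in6=1

n8 = NAND(in6, n7) must be 0, so both in6 = 1 and n7 = 1.
Check with in0=0 in1=0 in2=1 in3=0 in4=1 in5=1 in6=1:
n1 = XOR(in4, in3) = XOR(1, 0) = 1
n2 = AND(in2, n1) = AND(1, 1) = 1
n3 = NAND(n1, in0) = NAND(1, 0) = 1
n4 = NAND(n3, n2) = NAND(1, 1) = 0
n5 = NAND(n4, n3) = NAND(0, 1) = 1
n6 = NAND(in5, n5) = NAND(1, 1) = 0
n7 = NOR(in1, n6) = NOR(0, 0) = 1
n8 = NAND(in6, n7) = NAND(1, 1) = 0
So n8 = 0 as required.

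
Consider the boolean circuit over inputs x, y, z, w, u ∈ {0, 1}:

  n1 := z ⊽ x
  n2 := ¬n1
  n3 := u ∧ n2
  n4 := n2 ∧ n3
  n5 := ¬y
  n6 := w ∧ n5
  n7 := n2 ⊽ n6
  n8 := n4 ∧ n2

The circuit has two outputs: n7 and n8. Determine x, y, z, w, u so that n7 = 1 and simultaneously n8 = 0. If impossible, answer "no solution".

x=0 y=1 z=0 w=1 u=1

Check with x=0 y=1 z=0 w=1 u=1:
n1 = z ⊽ x = 0 ⊽ 0 = 1
n2 = ¬n1 = ¬1 = 0
n3 = u ∧ n2 = 1 ∧ 0 = 0
n4 = n2 ∧ n3 = 0 ∧ 0 = 0
n5 = ¬y = ¬1 = 0
n6 = w ∧ n5 = 1 ∧ 0 = 0
n7 = n2 ⊽ n6 = 0 ⊽ 0 = 1
n8 = n4 ∧ n2 = 0 ∧ 0 = 0
So n7 = 1 and n8 = 0.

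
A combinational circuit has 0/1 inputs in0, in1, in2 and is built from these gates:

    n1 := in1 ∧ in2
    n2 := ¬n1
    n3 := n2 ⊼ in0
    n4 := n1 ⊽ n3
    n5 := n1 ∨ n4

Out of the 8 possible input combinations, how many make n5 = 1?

n5 = n1 ∨ n4 must be 1, so at least one of n1, n4 is 1.
Enumerating the 8 input combinations, 5 give n5 = 1 and 3 give n5 = 0.

5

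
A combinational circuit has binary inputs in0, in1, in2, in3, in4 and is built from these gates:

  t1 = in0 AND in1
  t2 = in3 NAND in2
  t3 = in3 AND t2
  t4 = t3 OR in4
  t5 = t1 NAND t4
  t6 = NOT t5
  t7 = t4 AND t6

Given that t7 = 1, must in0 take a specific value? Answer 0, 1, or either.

1

t7 = t4 AND t6 must be 1, so both t4 = 1 and t6 = 1.
t4 = t3 OR in4 must be 1, so at least one of t3, in4 is 1.
t6 = NOT t5 must be 1, so t5 = 0.
Every assignment with t7 = 1 has in0 = 1; there are 5 such assignment(s).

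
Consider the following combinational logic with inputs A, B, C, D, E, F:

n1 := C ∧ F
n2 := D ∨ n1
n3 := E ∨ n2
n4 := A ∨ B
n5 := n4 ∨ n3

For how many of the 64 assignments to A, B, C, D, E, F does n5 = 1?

n5 = n4 ∨ n3 must be 1, so at least one of n4, n3 is 1.
Enumerating the 64 input combinations, 61 give n5 = 1 and 3 give n5 = 0.

61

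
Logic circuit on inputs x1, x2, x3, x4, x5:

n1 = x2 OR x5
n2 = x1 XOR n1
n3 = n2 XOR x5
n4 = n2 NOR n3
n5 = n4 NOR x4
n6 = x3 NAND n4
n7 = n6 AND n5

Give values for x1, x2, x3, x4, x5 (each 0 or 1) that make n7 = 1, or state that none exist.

x1=0 x2=1 x3=1 x4=0 x5=0

Check with x1=0 x2=1 x3=1 x4=0 x5=0:
n1 = x2 OR x5 = 1 OR 0 = 1
n2 = x1 XOR n1 = 0 XOR 1 = 1
n3 = n2 XOR x5 = 1 XOR 0 = 1
n4 = n2 NOR n3 = 1 NOR 1 = 0
n5 = n4 NOR x4 = 0 NOR 0 = 1
n6 = x3 NAND n4 = 1 NAND 0 = 1
n7 = n6 AND n5 = 1 AND 1 = 1
So n7 = 1 as required.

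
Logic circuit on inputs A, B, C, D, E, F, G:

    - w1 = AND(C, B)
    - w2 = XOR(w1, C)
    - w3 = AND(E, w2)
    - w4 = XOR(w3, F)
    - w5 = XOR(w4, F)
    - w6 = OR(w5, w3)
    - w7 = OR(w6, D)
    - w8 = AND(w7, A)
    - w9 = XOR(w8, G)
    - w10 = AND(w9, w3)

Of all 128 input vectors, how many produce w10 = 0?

120

w10 = AND(w9, w3) must be 0, so at least one of w9, w3 is 0.
Enumerating the 128 input combinations, 120 give w10 = 0 and 8 give w10 = 1.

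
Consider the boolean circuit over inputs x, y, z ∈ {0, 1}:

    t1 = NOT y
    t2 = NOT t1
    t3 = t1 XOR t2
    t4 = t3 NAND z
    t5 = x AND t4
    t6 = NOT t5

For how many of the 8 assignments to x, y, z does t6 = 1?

6

t6 = NOT t5 must be 1, so t5 = 0.
t5 = x AND t4 must be 0, so at least one of x, t4 is 0.
Satisfying assignments:
  x=0, y=0, z=0
  x=0, y=0, z=1
  x=0, y=1, z=0
  x=0, y=1, z=1
  x=1, y=0, z=1
  x=1, y=1, z=1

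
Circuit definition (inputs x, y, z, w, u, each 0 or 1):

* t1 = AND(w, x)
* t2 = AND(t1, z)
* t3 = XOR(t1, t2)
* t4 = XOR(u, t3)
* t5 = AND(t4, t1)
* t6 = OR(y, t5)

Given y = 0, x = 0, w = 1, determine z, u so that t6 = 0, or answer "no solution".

Check with y = 0, x = 0, w = 1 and z=1, u=0:
t1 = AND(w, x) = AND(1, 0) = 0
t2 = AND(t1, z) = AND(0, 1) = 0
t3 = XOR(t1, t2) = XOR(0, 0) = 0
t4 = XOR(u, t3) = XOR(0, 0) = 0
t5 = AND(t4, t1) = AND(0, 0) = 0
t6 = OR(y, t5) = OR(0, 0) = 0
So t6 = 0.

z=1 u=0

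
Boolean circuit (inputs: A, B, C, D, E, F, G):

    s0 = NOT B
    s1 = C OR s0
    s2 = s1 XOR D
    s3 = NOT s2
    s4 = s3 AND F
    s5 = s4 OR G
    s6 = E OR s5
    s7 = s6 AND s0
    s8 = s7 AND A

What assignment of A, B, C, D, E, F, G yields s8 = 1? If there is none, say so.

Check with A=1, B=0, C=0, D=0, E=1, F=1, G=0:
s0 = NOT B = NOT 0 = 1
s1 = C OR s0 = 0 OR 1 = 1
s2 = s1 XOR D = 1 XOR 0 = 1
s3 = NOT s2 = NOT 1 = 0
s4 = s3 AND F = 0 AND 1 = 0
s5 = s4 OR G = 0 OR 0 = 0
s6 = E OR s5 = 1 OR 0 = 1
s7 = s6 AND s0 = 1 AND 1 = 1
s8 = s7 AND A = 1 AND 1 = 1
So s8 = 1 as required.

A=1, B=0, C=0, D=0, E=1, F=1, G=0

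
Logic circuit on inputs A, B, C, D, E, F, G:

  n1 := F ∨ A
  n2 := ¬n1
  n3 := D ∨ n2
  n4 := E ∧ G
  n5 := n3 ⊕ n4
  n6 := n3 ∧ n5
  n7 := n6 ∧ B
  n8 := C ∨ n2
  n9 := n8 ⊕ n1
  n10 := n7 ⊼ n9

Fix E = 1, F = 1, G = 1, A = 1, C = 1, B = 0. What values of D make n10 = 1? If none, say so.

n10 = n7 ⊼ n9 must be 1, so at least one of n7, n9 is 0.
Check with E = 1, F = 1, G = 1, A = 1, C = 1, B = 0 and D=0:
n1 = F ∨ A = 1 ∨ 1 = 1
n2 = ¬n1 = ¬1 = 0
n3 = D ∨ n2 = 0 ∨ 0 = 0
n4 = E ∧ G = 1 ∧ 1 = 1
n5 = n3 ⊕ n4 = 0 ⊕ 1 = 1
n6 = n3 ∧ n5 = 0 ∧ 1 = 0
n7 = n6 ∧ B = 0 ∧ 0 = 0
n8 = C ∨ n2 = 1 ∨ 0 = 1
n9 = n8 ⊕ n1 = 1 ⊕ 1 = 0
n10 = n7 ⊼ n9 = 0 ⊼ 0 = 1
So n10 = 1.

D=0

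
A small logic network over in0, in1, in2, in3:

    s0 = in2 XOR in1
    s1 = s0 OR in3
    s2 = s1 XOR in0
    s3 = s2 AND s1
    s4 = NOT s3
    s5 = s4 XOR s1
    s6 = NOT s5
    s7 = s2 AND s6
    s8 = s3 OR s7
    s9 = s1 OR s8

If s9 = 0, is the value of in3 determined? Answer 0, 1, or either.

0

s9 = s1 OR s8 must be 0, so both s1 = 0 and s8 = 0.
Every assignment with s9 = 0 has in3 = 0; there are 4 such assignment(s).
  in0=0, in1=0, in2=0, in3=0
  in0=0, in1=1, in2=1, in3=0
  in0=1, in1=0, in2=0, in3=0
  in0=1, in1=1, in2=1, in3=0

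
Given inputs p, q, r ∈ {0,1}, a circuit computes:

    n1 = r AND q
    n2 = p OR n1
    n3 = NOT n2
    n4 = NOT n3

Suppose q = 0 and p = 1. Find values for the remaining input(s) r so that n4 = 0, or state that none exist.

no solution exists

With q = 0 and p = 1 fixed, none of the 2 settings of r give n4 = 0.
For example, with r=0:
n1 = r AND q = 0 AND 0 = 0
n2 = p OR n1 = 1 OR 0 = 1
n3 = NOT n2 = NOT 1 = 0
n4 = NOT n3 = NOT 0 = 1
giving n4 = 1 ≠ 0.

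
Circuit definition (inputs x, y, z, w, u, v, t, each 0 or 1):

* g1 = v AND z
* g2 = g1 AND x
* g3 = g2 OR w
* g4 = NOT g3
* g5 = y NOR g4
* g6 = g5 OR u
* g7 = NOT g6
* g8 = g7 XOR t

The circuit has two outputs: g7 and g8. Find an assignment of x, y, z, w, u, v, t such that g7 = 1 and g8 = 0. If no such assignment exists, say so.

x=0, y=1, z=1, w=1, u=0, v=1, t=1

Check with x=0, y=1, z=1, w=1, u=0, v=1, t=1:
g1 = v AND z = 1 AND 1 = 1
g2 = g1 AND x = 1 AND 0 = 0
g3 = g2 OR w = 0 OR 1 = 1
g4 = NOT g3 = NOT 1 = 0
g5 = y NOR g4 = 1 NOR 0 = 0
g6 = g5 OR u = 0 OR 0 = 0
g7 = NOT g6 = NOT 0 = 1
g8 = g7 XOR t = 1 XOR 1 = 0
So g7 = 1 and g8 = 0.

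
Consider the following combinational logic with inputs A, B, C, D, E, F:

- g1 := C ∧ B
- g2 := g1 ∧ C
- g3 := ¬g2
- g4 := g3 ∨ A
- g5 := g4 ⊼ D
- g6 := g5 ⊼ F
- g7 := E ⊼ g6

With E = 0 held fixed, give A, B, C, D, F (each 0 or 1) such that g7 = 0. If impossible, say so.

no solution exists

With E = 0 fixed, none of the 32 settings of A, B, C, D, F give g7 = 0.
For example, with A=1, B=0, C=1, D=1, F=1:
g1 = C ∧ B = 1 ∧ 0 = 0
g2 = g1 ∧ C = 0 ∧ 1 = 0
g3 = ¬g2 = ¬0 = 1
g4 = g3 ∨ A = 1 ∨ 1 = 1
g5 = g4 ⊼ D = 1 ⊼ 1 = 0
g6 = g5 ⊼ F = 0 ⊼ 1 = 1
g7 = E ⊼ g6 = 0 ⊼ 1 = 1
giving g7 = 1 ≠ 0.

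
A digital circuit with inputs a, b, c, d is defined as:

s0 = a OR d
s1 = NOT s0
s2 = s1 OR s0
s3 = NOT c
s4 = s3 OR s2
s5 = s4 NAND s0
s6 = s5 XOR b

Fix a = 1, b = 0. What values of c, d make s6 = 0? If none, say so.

c=0, d=1

s6 = s5 XOR b must be 0, so s5 and b are equal.
Check with a = 1, b = 0 and c=0, d=1:
s0 = a OR d = 1 OR 1 = 1
s1 = NOT s0 = NOT 1 = 0
s2 = s1 OR s0 = 0 OR 1 = 1
s3 = NOT c = NOT 0 = 1
s4 = s3 OR s2 = 1 OR 1 = 1
s5 = s4 NAND s0 = 1 NAND 1 = 0
s6 = s5 XOR b = 0 XOR 0 = 0
So s6 = 0.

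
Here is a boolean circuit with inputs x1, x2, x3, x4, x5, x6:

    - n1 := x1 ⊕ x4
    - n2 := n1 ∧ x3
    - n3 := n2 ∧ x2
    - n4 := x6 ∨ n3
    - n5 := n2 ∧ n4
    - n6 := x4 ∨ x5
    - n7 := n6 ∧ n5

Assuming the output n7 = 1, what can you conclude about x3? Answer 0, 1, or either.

n7 = n6 ∧ n5 must be 1, so both n6 = 1 and n5 = 1.
n6 = x4 ∨ x5 must be 1, so at least one of x4, x5 is 1.
n5 = n2 ∧ n4 must be 1, so both n2 = 1 and n4 = 1.
Every assignment with n7 = 1 has x3 = 1; there are 9 such assignment(s).

1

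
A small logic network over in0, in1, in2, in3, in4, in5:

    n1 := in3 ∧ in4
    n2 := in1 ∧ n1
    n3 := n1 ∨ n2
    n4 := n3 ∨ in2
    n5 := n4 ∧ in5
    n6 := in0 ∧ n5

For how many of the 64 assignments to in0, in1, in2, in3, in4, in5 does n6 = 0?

54

n6 = in0 ∧ n5 must be 0, so at least one of in0, n5 is 0.
Enumerating the 64 input combinations, 54 give n6 = 0 and 10 give n6 = 1.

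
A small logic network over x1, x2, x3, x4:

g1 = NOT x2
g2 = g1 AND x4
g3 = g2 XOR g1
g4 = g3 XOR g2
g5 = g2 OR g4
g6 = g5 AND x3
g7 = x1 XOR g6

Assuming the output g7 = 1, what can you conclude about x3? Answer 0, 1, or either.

either

Both values of x3 occur among assignments with g7 = 1:
  x3=0: x1=1, x2=0, x3=0, x4=0
  x3=1: x1=0, x2=0, x3=1, x4=0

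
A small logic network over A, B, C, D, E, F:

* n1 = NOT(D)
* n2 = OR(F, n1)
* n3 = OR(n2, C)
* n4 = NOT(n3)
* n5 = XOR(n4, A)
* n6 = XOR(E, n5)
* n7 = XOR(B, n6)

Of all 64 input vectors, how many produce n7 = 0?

32

n7 = XOR(B, n6) must be 0, so B and n6 are equal.
Enumerating the 64 input combinations, 32 give n7 = 0 and 32 give n7 = 1.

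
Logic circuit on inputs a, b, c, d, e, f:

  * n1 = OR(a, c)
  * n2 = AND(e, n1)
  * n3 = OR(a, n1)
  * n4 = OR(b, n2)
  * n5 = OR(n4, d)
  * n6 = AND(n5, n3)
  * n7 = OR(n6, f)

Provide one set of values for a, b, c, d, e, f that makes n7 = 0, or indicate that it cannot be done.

n7 = OR(n6, f) must be 0, so both n6 = 0 and f = 0.
Check with a=0 b=0 c=0 d=0 e=1 f=0:
n1 = OR(a, c) = OR(0, 0) = 0
n2 = AND(e, n1) = AND(1, 0) = 0
n3 = OR(a, n1) = OR(0, 0) = 0
n4 = OR(b, n2) = OR(0, 0) = 0
n5 = OR(n4, d) = OR(0, 0) = 0
n6 = AND(n5, n3) = AND(0, 0) = 0
n7 = OR(n6, f) = OR(0, 0) = 0
So n7 = 0 as required.

a=0 b=0 c=0 d=0 e=1 f=0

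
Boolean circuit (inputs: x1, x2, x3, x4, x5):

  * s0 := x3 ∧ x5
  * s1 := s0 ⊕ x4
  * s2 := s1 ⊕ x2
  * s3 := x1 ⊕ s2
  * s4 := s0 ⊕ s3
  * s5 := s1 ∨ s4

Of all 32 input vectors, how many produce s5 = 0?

8

s5 = s1 ∨ s4 must be 0, so both s1 = 0 and s4 = 0.
s1 = s0 ⊕ x4 must be 0, so s0 and x4 are equal.
s4 = s0 ⊕ s3 must be 0, so s0 and s3 are equal.
Enumerating the 32 input combinations, 8 give s5 = 0 and 24 give s5 = 1.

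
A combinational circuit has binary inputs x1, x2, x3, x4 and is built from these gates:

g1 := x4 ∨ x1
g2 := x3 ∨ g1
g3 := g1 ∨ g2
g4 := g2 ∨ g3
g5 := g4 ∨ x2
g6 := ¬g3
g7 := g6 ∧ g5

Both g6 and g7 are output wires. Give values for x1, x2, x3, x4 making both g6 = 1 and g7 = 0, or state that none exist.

x1=0, x2=0, x3=0, x4=0

Check with x1=0, x2=0, x3=0, x4=0:
g1 = x4 ∨ x1 = 0 ∨ 0 = 0
g2 = x3 ∨ g1 = 0 ∨ 0 = 0
g3 = g1 ∨ g2 = 0 ∨ 0 = 0
g4 = g2 ∨ g3 = 0 ∨ 0 = 0
g5 = g4 ∨ x2 = 0 ∨ 0 = 0
g6 = ¬g3 = ¬0 = 1
g7 = g6 ∧ g5 = 1 ∧ 0 = 0
So g6 = 1 and g7 = 0.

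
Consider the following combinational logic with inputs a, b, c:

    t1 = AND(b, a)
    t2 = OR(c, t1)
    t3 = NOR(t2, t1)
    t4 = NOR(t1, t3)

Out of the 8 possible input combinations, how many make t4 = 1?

t4 = NOR(t1, t3) must be 1, so both t1 = 0 and t3 = 0.
t1 = AND(b, a) must be 0, so at least one of b, a is 0.
Enumerating the 8 input combinations, 3 give t4 = 1 and 5 give t4 = 0.

3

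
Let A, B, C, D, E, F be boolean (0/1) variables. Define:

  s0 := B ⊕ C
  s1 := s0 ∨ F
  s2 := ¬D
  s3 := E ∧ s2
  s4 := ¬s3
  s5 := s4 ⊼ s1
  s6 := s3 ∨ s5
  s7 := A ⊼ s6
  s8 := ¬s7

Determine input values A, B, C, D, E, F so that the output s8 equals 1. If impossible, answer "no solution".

s8 = ¬s7 must be 1, so s7 = 0.
s7 = A ⊼ s6 must be 0, so both A = 1 and s6 = 1.
s6 = s3 ∨ s5 must be 1, so at least one of s3, s5 is 1.
Check with A=1, B=1, C=1, D=0, E=0, F=0:
s0 = B ⊕ C = 1 ⊕ 1 = 0
s1 = s0 ∨ F = 0 ∨ 0 = 0
s2 = ¬D = ¬0 = 1
s3 = E ∧ s2 = 0 ∧ 1 = 0
s4 = ¬s3 = ¬0 = 1
s5 = s4 ⊼ s1 = 1 ⊼ 0 = 1
s6 = s3 ∨ s5 = 0 ∨ 1 = 1
s7 = A ⊼ s6 = 1 ⊼ 1 = 0
s8 = ¬s7 = ¬0 = 1
So s8 = 1 as required.

A=1, B=1, C=1, D=0, E=0, F=0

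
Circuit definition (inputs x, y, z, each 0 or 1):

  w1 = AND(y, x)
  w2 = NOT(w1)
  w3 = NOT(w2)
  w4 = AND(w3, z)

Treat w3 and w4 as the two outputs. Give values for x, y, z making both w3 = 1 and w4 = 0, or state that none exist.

Check with x=1, y=1, z=0:
w1 = AND(y, x) = AND(1, 1) = 1
w2 = NOT(w1) = NOT 1 = 0
w3 = NOT(w2) = NOT 0 = 1
w4 = AND(w3, z) = AND(1, 0) = 0
So w3 = 1 and w4 = 0.

x=1, y=1, z=0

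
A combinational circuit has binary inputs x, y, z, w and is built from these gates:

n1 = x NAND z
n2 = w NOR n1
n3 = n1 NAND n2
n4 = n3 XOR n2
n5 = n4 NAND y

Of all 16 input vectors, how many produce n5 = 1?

n5 = n4 NAND y must be 1, so at least one of n4, y is 0.
Enumerating the 16 input combinations, 9 give n5 = 1 and 7 give n5 = 0.

9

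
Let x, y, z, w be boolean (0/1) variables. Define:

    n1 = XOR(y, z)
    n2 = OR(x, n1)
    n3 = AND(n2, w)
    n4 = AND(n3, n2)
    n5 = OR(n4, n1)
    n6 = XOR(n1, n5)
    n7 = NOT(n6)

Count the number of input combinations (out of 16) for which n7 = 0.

2

n7 = NOT(n6) must be 0, so n6 = 1.
n6 = XOR(n1, n5) must be 1, so n1 and n5 differ.
Enumerating the 16 input combinations, 2 give n7 = 0 and 14 give n7 = 1.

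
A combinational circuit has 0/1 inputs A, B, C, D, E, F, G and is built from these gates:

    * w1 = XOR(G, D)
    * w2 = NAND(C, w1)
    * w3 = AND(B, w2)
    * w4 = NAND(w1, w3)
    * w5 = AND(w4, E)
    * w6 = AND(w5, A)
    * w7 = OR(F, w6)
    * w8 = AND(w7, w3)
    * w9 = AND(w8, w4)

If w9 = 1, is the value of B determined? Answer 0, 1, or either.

w9 = AND(w8, w4) must be 1, so both w8 = 1 and w4 = 1.
w8 = AND(w7, w3) must be 1, so both w7 = 1 and w3 = 1.
Every assignment with w9 = 1 has B = 1; there are 20 such assignment(s).

1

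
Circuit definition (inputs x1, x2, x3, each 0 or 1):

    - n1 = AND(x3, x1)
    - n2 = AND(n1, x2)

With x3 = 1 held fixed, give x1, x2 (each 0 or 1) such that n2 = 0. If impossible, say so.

n2 = AND(n1, x2) must be 0, so at least one of n1, x2 is 0.
Check with x3 = 1 and x1=0, x2=1:
n1 = AND(x3, x1) = AND(1, 0) = 0
n2 = AND(n1, x2) = AND(0, 1) = 0
So n2 = 0.

x1=0, x2=1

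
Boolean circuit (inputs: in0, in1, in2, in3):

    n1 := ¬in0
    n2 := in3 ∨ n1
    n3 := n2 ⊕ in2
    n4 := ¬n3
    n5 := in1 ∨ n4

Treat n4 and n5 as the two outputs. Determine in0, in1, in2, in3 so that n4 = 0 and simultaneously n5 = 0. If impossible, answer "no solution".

in0=1 in1=0 in2=1 in3=0

Check with in0=1 in1=0 in2=1 in3=0:
n1 = ¬in0 = ¬1 = 0
n2 = in3 ∨ n1 = 0 ∨ 0 = 0
n3 = n2 ⊕ in2 = 0 ⊕ 1 = 1
n4 = ¬n3 = ¬1 = 0
n5 = in1 ∨ n4 = 0 ∨ 0 = 0
So n4 = 0 and n5 = 0.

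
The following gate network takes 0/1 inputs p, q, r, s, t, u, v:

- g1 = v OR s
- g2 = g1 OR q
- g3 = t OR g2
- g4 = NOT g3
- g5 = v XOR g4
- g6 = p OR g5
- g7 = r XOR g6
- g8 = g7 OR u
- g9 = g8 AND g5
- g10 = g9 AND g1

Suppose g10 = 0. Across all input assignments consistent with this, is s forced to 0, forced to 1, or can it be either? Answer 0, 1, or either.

Both values of s occur among assignments with g10 = 0:
  s=0: p=0, q=0, r=0, s=0, t=0, u=0, v=0
  s=1: p=0, q=0, r=0, s=1, t=0, u=0, v=0

either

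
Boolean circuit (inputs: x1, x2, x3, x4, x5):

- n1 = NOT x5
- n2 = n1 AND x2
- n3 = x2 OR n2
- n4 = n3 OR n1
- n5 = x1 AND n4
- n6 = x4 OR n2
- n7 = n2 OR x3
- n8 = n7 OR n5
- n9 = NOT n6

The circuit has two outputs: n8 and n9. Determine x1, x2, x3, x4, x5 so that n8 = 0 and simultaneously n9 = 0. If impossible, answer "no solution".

x1=0 x2=0 x3=0 x4=1 x5=0

Check with x1=0 x2=0 x3=0 x4=1 x5=0:
n1 = NOT x5 = NOT 0 = 1
n2 = n1 AND x2 = 1 AND 0 = 0
n3 = x2 OR n2 = 0 OR 0 = 0
n4 = n3 OR n1 = 0 OR 1 = 1
n5 = x1 AND n4 = 0 AND 1 = 0
n6 = x4 OR n2 = 1 OR 0 = 1
n7 = n2 OR x3 = 0 OR 0 = 0
n8 = n7 OR n5 = 0 OR 0 = 0
n9 = NOT n6 = NOT 1 = 0
So n8 = 0 and n9 = 0.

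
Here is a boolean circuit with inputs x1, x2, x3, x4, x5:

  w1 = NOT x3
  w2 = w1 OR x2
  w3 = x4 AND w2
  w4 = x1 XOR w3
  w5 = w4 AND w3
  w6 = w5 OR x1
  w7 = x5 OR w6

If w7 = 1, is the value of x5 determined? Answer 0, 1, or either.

Both values of x5 occur among assignments with w7 = 1:
  x5=0: x1=0, x2=0, x3=0, x4=1, x5=0
  x5=1: x1=0, x2=0, x3=0, x4=0, x5=1

either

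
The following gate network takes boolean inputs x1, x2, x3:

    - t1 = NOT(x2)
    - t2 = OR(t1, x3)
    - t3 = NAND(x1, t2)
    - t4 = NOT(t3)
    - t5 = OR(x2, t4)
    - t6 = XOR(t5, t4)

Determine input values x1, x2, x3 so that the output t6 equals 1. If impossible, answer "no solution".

x1=0, x2=1, x3=1

Check with x1=0, x2=1, x3=1:
t1 = NOT(x2) = NOT 1 = 0
t2 = OR(t1, x3) = OR(0, 1) = 1
t3 = NAND(x1, t2) = NAND(0, 1) = 1
t4 = NOT(t3) = NOT 1 = 0
t5 = OR(x2, t4) = OR(1, 0) = 1
t6 = XOR(t5, t4) = XOR(1, 0) = 1
So t6 = 1 as required.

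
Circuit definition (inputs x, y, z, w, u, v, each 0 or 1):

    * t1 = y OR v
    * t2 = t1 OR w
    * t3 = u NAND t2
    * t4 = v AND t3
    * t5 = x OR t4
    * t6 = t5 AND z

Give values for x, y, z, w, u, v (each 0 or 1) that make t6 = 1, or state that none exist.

t6 = t5 AND z must be 1, so both t5 = 1 and z = 1.
Check with x=1, y=0, z=1, w=1, u=1, v=0:
t1 = y OR v = 0 OR 0 = 0
t2 = t1 OR w = 0 OR 1 = 1
t3 = u NAND t2 = 1 NAND 1 = 0
t4 = v AND t3 = 0 AND 0 = 0
t5 = x OR t4 = 1 OR 0 = 1
t6 = t5 AND z = 1 AND 1 = 1
So t6 = 1 as required.

x=1, y=0, z=1, w=1, u=1, v=0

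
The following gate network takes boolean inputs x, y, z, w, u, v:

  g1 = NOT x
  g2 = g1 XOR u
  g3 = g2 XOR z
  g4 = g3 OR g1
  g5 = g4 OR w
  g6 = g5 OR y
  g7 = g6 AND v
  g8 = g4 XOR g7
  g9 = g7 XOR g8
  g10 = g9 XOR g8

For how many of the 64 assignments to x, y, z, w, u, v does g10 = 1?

g10 = g9 XOR g8 must be 1, so g9 and g8 differ.
Enumerating the 64 input combinations, 30 give g10 = 1 and 34 give g10 = 0.

30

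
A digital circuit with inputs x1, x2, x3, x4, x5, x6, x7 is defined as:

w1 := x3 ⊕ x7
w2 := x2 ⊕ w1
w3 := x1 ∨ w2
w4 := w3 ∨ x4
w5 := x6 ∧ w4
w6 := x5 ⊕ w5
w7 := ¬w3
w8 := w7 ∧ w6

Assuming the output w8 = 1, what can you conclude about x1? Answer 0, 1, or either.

0

w8 = w7 ∧ w6 must be 1, so both w7 = 1 and w6 = 1.
Every assignment with w8 = 1 has x1 = 0; there are 16 such assignment(s).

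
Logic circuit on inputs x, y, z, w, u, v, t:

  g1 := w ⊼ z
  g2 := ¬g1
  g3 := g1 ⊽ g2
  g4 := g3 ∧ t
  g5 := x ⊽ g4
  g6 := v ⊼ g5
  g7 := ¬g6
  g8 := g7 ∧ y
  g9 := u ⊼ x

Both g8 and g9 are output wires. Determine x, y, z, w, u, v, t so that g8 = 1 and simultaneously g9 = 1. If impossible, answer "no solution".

x=0, y=1, z=1, w=0, u=0, v=1, t=1

Check with x=0, y=1, z=1, w=0, u=0, v=1, t=1:
g1 = w ⊼ z = 0 ⊼ 1 = 1
g2 = ¬g1 = ¬1 = 0
g3 = g1 ⊽ g2 = 1 ⊽ 0 = 0
g4 = g3 ∧ t = 0 ∧ 1 = 0
g5 = x ⊽ g4 = 0 ⊽ 0 = 1
g6 = v ⊼ g5 = 1 ⊼ 1 = 0
g7 = ¬g6 = ¬0 = 1
g8 = g7 ∧ y = 1 ∧ 1 = 1
g9 = u ⊼ x = 0 ⊼ 0 = 1
So g8 = 1 and g9 = 1.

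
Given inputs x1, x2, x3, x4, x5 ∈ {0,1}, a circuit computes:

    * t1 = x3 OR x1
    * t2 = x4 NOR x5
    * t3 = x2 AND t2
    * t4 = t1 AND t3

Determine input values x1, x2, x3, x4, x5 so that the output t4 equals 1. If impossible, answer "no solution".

x1=1, x2=1, x3=1, x4=0, x5=0

Check with x1=1, x2=1, x3=1, x4=0, x5=0:
t1 = x3 OR x1 = 1 OR 1 = 1
t2 = x4 NOR x5 = 0 NOR 0 = 1
t3 = x2 AND t2 = 1 AND 1 = 1
t4 = t1 AND t3 = 1 AND 1 = 1
So t4 = 1 as required.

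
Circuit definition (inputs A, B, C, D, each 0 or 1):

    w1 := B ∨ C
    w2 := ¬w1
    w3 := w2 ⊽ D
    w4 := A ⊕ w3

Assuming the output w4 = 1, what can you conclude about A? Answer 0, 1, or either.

Both values of A occur among assignments with w4 = 1:
  A=0: A=0, B=0, C=1, D=0
  A=1: A=1, B=0, C=0, D=0

either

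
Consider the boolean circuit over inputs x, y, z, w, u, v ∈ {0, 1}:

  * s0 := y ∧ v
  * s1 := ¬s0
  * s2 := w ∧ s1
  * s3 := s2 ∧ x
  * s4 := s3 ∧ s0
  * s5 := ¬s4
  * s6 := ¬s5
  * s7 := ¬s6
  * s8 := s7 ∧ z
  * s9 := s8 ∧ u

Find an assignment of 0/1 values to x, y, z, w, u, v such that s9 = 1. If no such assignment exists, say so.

s9 = s8 ∧ u must be 1, so both s8 = 1 and u = 1.
s8 = s7 ∧ z must be 1, so both s7 = 1 and z = 1.
s7 = ¬s6 must be 1, so s6 = 0.
Check with x=1, y=1, z=1, w=0, u=1, v=0:
s0 = y ∧ v = 1 ∧ 0 = 0
s1 = ¬s0 = ¬0 = 1
s2 = w ∧ s1 = 0 ∧ 1 = 0
s3 = s2 ∧ x = 0 ∧ 1 = 0
s4 = s3 ∧ s0 = 0 ∧ 0 = 0
s5 = ¬s4 = ¬0 = 1
s6 = ¬s5 = ¬1 = 0
s7 = ¬s6 = ¬0 = 1
s8 = s7 ∧ z = 1 ∧ 1 = 1
s9 = s8 ∧ u = 1 ∧ 1 = 1
So s9 = 1 as required.

x=1, y=1, z=1, w=0, u=1, v=0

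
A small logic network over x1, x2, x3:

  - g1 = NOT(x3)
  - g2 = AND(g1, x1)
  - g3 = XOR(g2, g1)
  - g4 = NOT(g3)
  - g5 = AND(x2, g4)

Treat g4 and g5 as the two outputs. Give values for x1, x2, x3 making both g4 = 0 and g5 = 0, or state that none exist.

Check with x1=0, x2=1, x3=0:
g1 = NOT(x3) = NOT 0 = 1
g2 = AND(g1, x1) = AND(1, 0) = 0
g3 = XOR(g2, g1) = XOR(0, 1) = 1
g4 = NOT(g3) = NOT 1 = 0
g5 = AND(x2, g4) = AND(1, 0) = 0
So g4 = 0 and g5 = 0.

x1=0, x2=1, x3=0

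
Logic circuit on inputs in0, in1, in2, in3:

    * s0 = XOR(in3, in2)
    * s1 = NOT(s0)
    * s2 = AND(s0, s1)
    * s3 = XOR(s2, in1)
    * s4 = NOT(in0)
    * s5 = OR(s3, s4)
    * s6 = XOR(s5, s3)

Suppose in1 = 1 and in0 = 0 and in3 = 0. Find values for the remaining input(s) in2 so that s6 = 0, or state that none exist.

in2=1

Check with in1 = 1 and in0 = 0 and in3 = 0 and in2=1:
s0 = XOR(in3, in2) = XOR(0, 1) = 1
s1 = NOT(s0) = NOT 1 = 0
s2 = AND(s0, s1) = AND(1, 0) = 0
s3 = XOR(s2, in1) = XOR(0, 1) = 1
s4 = NOT(in0) = NOT 0 = 1
s5 = OR(s3, s4) = OR(1, 1) = 1
s6 = XOR(s5, s3) = XOR(1, 1) = 0
So s6 = 0.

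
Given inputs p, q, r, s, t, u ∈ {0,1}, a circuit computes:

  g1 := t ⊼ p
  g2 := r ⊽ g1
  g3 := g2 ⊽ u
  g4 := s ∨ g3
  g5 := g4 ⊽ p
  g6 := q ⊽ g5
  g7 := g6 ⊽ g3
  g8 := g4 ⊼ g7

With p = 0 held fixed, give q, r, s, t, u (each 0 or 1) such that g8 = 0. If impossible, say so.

q=1, r=0, s=1, t=0, u=1

g8 = g4 ⊼ g7 must be 0, so both g4 = 1 and g7 = 1.
Check with p = 0 and q=1, r=0, s=1, t=0, u=1:
g1 = t ⊼ p = 0 ⊼ 0 = 1
g2 = r ⊽ g1 = 0 ⊽ 1 = 0
g3 = g2 ⊽ u = 0 ⊽ 1 = 0
g4 = s ∨ g3 = 1 ∨ 0 = 1
g5 = g4 ⊽ p = 1 ⊽ 0 = 0
g6 = q ⊽ g5 = 1 ⊽ 0 = 0
g7 = g6 ⊽ g3 = 0 ⊽ 0 = 1
g8 = g4 ⊼ g7 = 1 ⊼ 1 = 0
So g8 = 0.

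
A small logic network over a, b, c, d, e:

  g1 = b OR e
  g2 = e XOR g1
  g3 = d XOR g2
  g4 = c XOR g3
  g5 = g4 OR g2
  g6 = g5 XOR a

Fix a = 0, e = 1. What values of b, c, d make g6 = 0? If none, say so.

g6 = g5 XOR a must be 0, so g5 and a are equal.
Check with a = 0, e = 1 and b=1, c=0, d=0:
g1 = b OR e = 1 OR 1 = 1
g2 = e XOR g1 = 1 XOR 1 = 0
g3 = d XOR g2 = 0 XOR 0 = 0
g4 = c XOR g3 = 0 XOR 0 = 0
g5 = g4 OR g2 = 0 OR 0 = 0
g6 = g5 XOR a = 0 XOR 0 = 0
So g6 = 0.

b=1, c=0, d=0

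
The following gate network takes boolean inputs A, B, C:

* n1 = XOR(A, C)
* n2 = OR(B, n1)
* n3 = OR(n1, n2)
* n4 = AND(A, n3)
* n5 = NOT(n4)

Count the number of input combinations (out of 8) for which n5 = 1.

n5 = NOT(n4) must be 1, so n4 = 0.
n4 = AND(A, n3) must be 0, so at least one of A, n3 is 0.
Satisfying assignments:
  A=0, B=0, C=0
  A=0, B=0, C=1
  A=0, B=1, C=0
  A=0, B=1, C=1
  A=1, B=0, C=1

5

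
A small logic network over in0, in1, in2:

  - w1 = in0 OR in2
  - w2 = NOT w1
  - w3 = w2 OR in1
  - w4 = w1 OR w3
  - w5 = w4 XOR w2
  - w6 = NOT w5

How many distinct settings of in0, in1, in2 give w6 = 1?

2

w6 = NOT w5 must be 1, so w5 = 0.
Satisfying assignments:
  in0=0, in1=0, in2=0
  in0=0, in1=1, in2=0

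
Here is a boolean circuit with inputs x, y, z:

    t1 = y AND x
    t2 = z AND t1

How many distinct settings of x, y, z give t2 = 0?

t2 = z AND t1 must be 0, so at least one of z, t1 is 0.
Enumerating the 8 input combinations, 7 give t2 = 0 and 1 give t2 = 1.

7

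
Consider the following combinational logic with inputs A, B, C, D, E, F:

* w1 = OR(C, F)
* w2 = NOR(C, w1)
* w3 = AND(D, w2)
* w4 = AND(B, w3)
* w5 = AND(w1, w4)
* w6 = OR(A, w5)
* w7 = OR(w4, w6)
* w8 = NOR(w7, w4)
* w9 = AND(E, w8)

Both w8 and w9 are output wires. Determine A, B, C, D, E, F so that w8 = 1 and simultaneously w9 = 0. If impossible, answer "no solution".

Check with A=0, B=0, C=0, D=1, E=0, F=1:
w1 = OR(C, F) = OR(0, 1) = 1
w2 = NOR(C, w1) = NOR(0, 1) = 0
w3 = AND(D, w2) = AND(1, 0) = 0
w4 = AND(B, w3) = AND(0, 0) = 0
w5 = AND(w1, w4) = AND(1, 0) = 0
w6 = OR(A, w5) = OR(0, 0) = 0
w7 = OR(w4, w6) = OR(0, 0) = 0
w8 = NOR(w7, w4) = NOR(0, 0) = 1
w9 = AND(E, w8) = AND(0, 1) = 0
So w8 = 1 and w9 = 0.

A=0, B=0, C=0, D=1, E=0, F=1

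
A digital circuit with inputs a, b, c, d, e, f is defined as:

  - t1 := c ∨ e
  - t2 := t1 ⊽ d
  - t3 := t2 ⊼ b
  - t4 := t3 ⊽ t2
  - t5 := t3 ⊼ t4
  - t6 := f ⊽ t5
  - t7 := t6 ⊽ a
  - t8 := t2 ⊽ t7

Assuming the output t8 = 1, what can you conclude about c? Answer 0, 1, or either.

either

Both values of c occur among assignments with t8 = 1:
  c=0: a=1, b=0, c=0, d=0, e=1, f=0
  c=1: a=1, b=0, c=1, d=0, e=0, f=0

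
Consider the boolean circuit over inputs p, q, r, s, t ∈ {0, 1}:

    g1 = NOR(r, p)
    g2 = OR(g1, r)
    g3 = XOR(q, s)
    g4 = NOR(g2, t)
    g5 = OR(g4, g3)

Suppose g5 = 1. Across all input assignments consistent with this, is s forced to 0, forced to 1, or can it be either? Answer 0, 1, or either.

either

Both values of s occur among assignments with g5 = 1:
  s=0: p=0, q=1, r=0, s=0, t=0
  s=1: p=0, q=0, r=0, s=1, t=0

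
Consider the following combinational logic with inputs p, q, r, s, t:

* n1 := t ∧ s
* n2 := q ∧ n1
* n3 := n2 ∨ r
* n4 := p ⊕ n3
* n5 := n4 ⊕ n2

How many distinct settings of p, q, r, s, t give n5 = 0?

16

n5 = n4 ⊕ n2 must be 0, so n4 and n2 are equal.
Enumerating the 32 input combinations, 16 give n5 = 0 and 16 give n5 = 1.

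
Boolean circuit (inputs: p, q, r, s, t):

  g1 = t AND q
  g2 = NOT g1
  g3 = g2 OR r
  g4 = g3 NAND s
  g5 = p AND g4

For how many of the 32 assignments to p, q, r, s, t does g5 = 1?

g5 = p AND g4 must be 1, so both p = 1 and g4 = 1.
g4 = g3 NAND s must be 1, so at least one of g3, s is 0.
Enumerating the 32 input combinations, 9 give g5 = 1 and 23 give g5 = 0.

9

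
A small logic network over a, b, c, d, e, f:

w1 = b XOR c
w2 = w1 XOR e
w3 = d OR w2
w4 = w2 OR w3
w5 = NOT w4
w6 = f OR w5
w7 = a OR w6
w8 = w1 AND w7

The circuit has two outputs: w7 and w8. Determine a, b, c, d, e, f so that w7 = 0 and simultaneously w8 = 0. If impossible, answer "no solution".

a=0 b=0 c=0 d=0 e=1 f=0

Check with a=0 b=0 c=0 d=0 e=1 f=0:
w1 = b XOR c = 0 XOR 0 = 0
w2 = w1 XOR e = 0 XOR 1 = 1
w3 = d OR w2 = 0 OR 1 = 1
w4 = w2 OR w3 = 1 OR 1 = 1
w5 = NOT w4 = NOT 1 = 0
w6 = f OR w5 = 0 OR 0 = 0
w7 = a OR w6 = 0 OR 0 = 0
w8 = w1 AND w7 = 0 AND 0 = 0
So w7 = 0 and w8 = 0.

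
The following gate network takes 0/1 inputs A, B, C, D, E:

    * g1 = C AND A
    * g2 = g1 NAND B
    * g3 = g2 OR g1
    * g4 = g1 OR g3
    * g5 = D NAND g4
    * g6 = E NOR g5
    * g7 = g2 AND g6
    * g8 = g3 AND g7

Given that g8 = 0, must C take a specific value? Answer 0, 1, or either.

either

Both values of C occur among assignments with g8 = 0:
  C=0: A=0, B=0, C=0, D=0, E=0
  C=1: A=0, B=0, C=1, D=0, E=0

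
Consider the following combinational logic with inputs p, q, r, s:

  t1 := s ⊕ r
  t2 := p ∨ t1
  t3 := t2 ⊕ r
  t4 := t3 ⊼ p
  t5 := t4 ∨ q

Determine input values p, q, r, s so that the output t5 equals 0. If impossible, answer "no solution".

t5 = t4 ∨ q must be 0, so both t4 = 0 and q = 0.
t4 = t3 ⊼ p must be 0, so both t3 = 1 and p = 1.
t3 = t2 ⊕ r must be 1, so t2 and r differ.
Check with p=1 q=0 r=0 s=1:
t1 = s ⊕ r = 1 ⊕ 0 = 1
t2 = p ∨ t1 = 1 ∨ 1 = 1
t3 = t2 ⊕ r = 1 ⊕ 0 = 1
t4 = t3 ⊼ p = 1 ⊼ 1 = 0
t5 = t4 ∨ q = 0 ∨ 0 = 0
So t5 = 0 as required.

p=1 q=0 r=0 s=1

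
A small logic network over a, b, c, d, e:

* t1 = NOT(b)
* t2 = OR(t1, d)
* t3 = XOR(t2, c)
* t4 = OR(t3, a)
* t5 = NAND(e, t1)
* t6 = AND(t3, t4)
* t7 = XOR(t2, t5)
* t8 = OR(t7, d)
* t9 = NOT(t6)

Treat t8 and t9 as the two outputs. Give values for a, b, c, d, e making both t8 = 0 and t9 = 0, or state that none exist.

a=0, b=0, c=0, d=0, e=0

Check with a=0, b=0, c=0, d=0, e=0:
t1 = NOT(b) = NOT 0 = 1
t2 = OR(t1, d) = OR(1, 0) = 1
t3 = XOR(t2, c) = XOR(1, 0) = 1
t4 = OR(t3, a) = OR(1, 0) = 1
t5 = NAND(e, t1) = NAND(0, 1) = 1
t6 = AND(t3, t4) = AND(1, 1) = 1
t7 = XOR(t2, t5) = XOR(1, 1) = 0
t8 = OR(t7, d) = OR(0, 0) = 0
t9 = NOT(t6) = NOT 1 = 0
So t8 = 0 and t9 = 0.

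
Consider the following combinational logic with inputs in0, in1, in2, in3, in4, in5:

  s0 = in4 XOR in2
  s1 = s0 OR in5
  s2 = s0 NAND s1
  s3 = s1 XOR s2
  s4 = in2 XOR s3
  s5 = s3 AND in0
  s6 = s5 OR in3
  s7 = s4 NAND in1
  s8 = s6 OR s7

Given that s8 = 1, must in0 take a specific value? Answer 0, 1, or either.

either

Both values of in0 occur among assignments with s8 = 1:
  in0=0: in0=0, in1=0, in2=0, in3=0, in4=0, in5=0
  in0=1: in0=1, in1=0, in2=0, in3=0, in4=0, in5=0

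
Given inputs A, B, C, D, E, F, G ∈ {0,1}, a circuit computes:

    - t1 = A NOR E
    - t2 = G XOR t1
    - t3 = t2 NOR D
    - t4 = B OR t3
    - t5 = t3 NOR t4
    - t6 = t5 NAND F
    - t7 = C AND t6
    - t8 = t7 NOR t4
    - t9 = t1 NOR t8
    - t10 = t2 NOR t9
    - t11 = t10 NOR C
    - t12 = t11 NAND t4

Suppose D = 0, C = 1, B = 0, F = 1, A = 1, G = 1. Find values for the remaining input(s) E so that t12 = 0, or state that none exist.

no solution exists

With D = 0, C = 1, B = 0, F = 1, A = 1, G = 1 fixed, none of the 2 settings of E give t12 = 0.
For example, with E=1:
t1 = A NOR E = 1 NOR 1 = 0
t2 = G XOR t1 = 1 XOR 0 = 1
t3 = t2 NOR D = 1 NOR 0 = 0
t4 = B OR t3 = 0 OR 0 = 0
t5 = t3 NOR t4 = 0 NOR 0 = 1
t6 = t5 NAND F = 1 NAND 1 = 0
t7 = C AND t6 = 1 AND 0 = 0
t8 = t7 NOR t4 = 0 NOR 0 = 1
t9 = t1 NOR t8 = 0 NOR 1 = 0
t10 = t2 NOR t9 = 1 NOR 0 = 0
t11 = t10 NOR C = 0 NOR 1 = 0
t12 = t11 NAND t4 = 0 NAND 0 = 1
giving t12 = 1 ≠ 0.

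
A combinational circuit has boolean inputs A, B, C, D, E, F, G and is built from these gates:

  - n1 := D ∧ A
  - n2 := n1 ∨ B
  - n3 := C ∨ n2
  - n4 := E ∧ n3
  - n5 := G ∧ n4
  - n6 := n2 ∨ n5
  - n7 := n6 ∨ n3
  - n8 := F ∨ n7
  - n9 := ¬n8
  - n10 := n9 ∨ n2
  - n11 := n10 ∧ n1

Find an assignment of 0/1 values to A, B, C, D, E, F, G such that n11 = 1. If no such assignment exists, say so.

A=1 B=0 C=1 D=1 E=0 F=0 G=0

n11 = n10 ∧ n1 must be 1, so both n10 = 1 and n1 = 1.
n10 = n9 ∨ n2 must be 1, so at least one of n9, n2 is 1.
Check with A=1 B=0 C=1 D=1 E=0 F=0 G=0:
n1 = D ∧ A = 1 ∧ 1 = 1
n2 = n1 ∨ B = 1 ∨ 0 = 1
n3 = C ∨ n2 = 1 ∨ 1 = 1
n4 = E ∧ n3 = 0 ∧ 1 = 0
n5 = G ∧ n4 = 0 ∧ 0 = 0
n6 = n2 ∨ n5 = 1 ∨ 0 = 1
n7 = n6 ∨ n3 = 1 ∨ 1 = 1
n8 = F ∨ n7 = 0 ∨ 1 = 1
n9 = ¬n8 = ¬1 = 0
n10 = n9 ∨ n2 = 0 ∨ 1 = 1
n11 = n10 ∧ n1 = 1 ∧ 1 = 1
So n11 = 1 as required.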